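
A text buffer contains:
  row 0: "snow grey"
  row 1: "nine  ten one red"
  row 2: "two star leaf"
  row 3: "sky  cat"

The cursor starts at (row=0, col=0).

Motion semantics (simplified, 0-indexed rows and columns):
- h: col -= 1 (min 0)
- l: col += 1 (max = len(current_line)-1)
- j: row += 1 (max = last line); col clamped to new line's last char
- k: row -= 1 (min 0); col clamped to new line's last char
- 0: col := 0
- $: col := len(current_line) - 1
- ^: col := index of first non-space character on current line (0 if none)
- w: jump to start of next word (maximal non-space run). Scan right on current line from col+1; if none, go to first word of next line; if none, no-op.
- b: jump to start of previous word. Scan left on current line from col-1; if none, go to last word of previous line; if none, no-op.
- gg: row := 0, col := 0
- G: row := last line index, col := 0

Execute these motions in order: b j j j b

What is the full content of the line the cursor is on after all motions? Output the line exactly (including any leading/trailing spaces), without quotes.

Answer: two star leaf

Derivation:
After 1 (b): row=0 col=0 char='s'
After 2 (j): row=1 col=0 char='n'
After 3 (j): row=2 col=0 char='t'
After 4 (j): row=3 col=0 char='s'
After 5 (b): row=2 col=9 char='l'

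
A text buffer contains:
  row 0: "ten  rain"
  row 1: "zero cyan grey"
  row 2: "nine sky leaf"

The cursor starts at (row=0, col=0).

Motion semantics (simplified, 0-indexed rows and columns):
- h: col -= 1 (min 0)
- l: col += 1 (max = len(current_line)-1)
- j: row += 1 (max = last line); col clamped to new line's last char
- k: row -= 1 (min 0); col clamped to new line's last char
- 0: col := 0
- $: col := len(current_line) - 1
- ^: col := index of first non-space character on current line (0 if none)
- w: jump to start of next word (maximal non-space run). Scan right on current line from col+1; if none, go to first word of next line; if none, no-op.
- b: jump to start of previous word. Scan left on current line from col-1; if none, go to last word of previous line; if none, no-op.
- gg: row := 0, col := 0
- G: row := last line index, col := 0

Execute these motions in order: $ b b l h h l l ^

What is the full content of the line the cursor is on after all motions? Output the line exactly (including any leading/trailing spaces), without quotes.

Answer: ten  rain

Derivation:
After 1 ($): row=0 col=8 char='n'
After 2 (b): row=0 col=5 char='r'
After 3 (b): row=0 col=0 char='t'
After 4 (l): row=0 col=1 char='e'
After 5 (h): row=0 col=0 char='t'
After 6 (h): row=0 col=0 char='t'
After 7 (l): row=0 col=1 char='e'
After 8 (l): row=0 col=2 char='n'
After 9 (^): row=0 col=0 char='t'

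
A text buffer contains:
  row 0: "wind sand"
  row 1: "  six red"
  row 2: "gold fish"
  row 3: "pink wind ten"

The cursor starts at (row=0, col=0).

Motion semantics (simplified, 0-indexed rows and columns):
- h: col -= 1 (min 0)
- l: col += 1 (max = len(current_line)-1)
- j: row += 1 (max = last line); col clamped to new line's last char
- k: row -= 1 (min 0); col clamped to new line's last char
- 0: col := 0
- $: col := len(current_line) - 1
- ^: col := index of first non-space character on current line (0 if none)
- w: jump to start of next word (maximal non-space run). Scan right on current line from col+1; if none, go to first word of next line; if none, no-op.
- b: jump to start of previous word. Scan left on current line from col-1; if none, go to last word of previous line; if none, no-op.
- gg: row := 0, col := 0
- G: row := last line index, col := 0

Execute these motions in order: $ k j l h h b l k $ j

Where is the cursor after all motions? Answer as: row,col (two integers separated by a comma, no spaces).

After 1 ($): row=0 col=8 char='d'
After 2 (k): row=0 col=8 char='d'
After 3 (j): row=1 col=8 char='d'
After 4 (l): row=1 col=8 char='d'
After 5 (h): row=1 col=7 char='e'
After 6 (h): row=1 col=6 char='r'
After 7 (b): row=1 col=2 char='s'
After 8 (l): row=1 col=3 char='i'
After 9 (k): row=0 col=3 char='d'
After 10 ($): row=0 col=8 char='d'
After 11 (j): row=1 col=8 char='d'

Answer: 1,8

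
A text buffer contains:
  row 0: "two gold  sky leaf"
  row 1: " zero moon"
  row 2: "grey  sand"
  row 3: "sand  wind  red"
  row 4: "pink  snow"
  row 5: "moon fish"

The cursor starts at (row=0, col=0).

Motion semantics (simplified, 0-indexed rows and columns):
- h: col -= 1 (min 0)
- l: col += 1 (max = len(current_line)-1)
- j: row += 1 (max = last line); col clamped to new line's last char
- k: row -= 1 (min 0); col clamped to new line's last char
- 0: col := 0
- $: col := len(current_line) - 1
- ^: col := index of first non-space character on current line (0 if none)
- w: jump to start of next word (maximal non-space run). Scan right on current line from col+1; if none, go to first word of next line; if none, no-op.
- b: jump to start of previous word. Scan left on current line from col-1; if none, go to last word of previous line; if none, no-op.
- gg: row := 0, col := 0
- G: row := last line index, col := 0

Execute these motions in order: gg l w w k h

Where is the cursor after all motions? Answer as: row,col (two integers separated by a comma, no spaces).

After 1 (gg): row=0 col=0 char='t'
After 2 (l): row=0 col=1 char='w'
After 3 (w): row=0 col=4 char='g'
After 4 (w): row=0 col=10 char='s'
After 5 (k): row=0 col=10 char='s'
After 6 (h): row=0 col=9 char='_'

Answer: 0,9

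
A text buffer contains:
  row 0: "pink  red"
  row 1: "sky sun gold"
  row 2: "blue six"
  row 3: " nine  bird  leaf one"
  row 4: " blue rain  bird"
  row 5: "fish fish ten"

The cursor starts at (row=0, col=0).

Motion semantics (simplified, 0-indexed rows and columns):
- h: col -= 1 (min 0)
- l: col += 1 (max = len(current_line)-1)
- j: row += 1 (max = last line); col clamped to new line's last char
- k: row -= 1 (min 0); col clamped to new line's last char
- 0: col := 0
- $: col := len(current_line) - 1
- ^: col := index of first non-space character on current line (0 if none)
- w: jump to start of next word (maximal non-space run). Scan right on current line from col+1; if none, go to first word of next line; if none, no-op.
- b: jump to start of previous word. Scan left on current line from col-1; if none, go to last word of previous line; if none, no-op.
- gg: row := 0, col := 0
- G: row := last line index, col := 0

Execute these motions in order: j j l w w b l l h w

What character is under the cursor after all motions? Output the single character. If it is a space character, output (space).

After 1 (j): row=1 col=0 char='s'
After 2 (j): row=2 col=0 char='b'
After 3 (l): row=2 col=1 char='l'
After 4 (w): row=2 col=5 char='s'
After 5 (w): row=3 col=1 char='n'
After 6 (b): row=2 col=5 char='s'
After 7 (l): row=2 col=6 char='i'
After 8 (l): row=2 col=7 char='x'
After 9 (h): row=2 col=6 char='i'
After 10 (w): row=3 col=1 char='n'

Answer: n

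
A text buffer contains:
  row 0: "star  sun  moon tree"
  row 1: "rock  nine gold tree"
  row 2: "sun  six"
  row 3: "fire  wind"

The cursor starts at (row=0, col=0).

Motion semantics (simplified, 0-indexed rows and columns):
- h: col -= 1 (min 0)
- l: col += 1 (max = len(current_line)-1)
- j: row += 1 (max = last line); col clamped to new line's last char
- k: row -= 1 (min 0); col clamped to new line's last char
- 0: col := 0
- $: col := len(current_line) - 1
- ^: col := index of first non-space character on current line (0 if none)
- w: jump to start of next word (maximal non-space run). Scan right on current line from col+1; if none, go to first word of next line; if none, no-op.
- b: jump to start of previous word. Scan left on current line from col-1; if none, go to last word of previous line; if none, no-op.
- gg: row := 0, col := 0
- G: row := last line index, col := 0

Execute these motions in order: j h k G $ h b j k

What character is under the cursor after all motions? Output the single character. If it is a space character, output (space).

Answer: i

Derivation:
After 1 (j): row=1 col=0 char='r'
After 2 (h): row=1 col=0 char='r'
After 3 (k): row=0 col=0 char='s'
After 4 (G): row=3 col=0 char='f'
After 5 ($): row=3 col=9 char='d'
After 6 (h): row=3 col=8 char='n'
After 7 (b): row=3 col=6 char='w'
After 8 (j): row=3 col=6 char='w'
After 9 (k): row=2 col=6 char='i'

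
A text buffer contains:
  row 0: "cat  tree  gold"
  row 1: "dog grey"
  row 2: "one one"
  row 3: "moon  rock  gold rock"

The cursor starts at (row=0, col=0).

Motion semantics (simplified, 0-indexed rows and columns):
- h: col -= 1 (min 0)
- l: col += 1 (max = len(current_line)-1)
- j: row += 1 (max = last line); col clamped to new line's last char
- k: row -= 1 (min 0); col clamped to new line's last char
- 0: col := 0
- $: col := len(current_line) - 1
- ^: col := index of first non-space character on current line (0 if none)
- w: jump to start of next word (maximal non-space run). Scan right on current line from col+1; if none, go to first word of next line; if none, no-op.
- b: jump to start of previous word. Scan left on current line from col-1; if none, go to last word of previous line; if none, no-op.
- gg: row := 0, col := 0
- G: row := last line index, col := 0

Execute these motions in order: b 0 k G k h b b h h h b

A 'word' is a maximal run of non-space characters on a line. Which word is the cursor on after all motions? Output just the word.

Answer: gold

Derivation:
After 1 (b): row=0 col=0 char='c'
After 2 (0): row=0 col=0 char='c'
After 3 (k): row=0 col=0 char='c'
After 4 (G): row=3 col=0 char='m'
After 5 (k): row=2 col=0 char='o'
After 6 (h): row=2 col=0 char='o'
After 7 (b): row=1 col=4 char='g'
After 8 (b): row=1 col=0 char='d'
After 9 (h): row=1 col=0 char='d'
After 10 (h): row=1 col=0 char='d'
After 11 (h): row=1 col=0 char='d'
After 12 (b): row=0 col=11 char='g'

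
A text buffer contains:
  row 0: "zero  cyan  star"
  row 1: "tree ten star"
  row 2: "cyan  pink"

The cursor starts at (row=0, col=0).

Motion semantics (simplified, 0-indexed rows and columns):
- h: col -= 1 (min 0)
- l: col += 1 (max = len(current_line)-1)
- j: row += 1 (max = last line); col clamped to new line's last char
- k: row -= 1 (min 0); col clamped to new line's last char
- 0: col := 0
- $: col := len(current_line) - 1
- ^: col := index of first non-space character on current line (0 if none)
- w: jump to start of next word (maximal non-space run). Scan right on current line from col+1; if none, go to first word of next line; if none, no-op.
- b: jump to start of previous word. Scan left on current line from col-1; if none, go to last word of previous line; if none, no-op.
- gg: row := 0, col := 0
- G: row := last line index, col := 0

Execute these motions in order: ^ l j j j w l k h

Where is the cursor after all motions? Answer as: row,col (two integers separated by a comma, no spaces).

After 1 (^): row=0 col=0 char='z'
After 2 (l): row=0 col=1 char='e'
After 3 (j): row=1 col=1 char='r'
After 4 (j): row=2 col=1 char='y'
After 5 (j): row=2 col=1 char='y'
After 6 (w): row=2 col=6 char='p'
After 7 (l): row=2 col=7 char='i'
After 8 (k): row=1 col=7 char='n'
After 9 (h): row=1 col=6 char='e'

Answer: 1,6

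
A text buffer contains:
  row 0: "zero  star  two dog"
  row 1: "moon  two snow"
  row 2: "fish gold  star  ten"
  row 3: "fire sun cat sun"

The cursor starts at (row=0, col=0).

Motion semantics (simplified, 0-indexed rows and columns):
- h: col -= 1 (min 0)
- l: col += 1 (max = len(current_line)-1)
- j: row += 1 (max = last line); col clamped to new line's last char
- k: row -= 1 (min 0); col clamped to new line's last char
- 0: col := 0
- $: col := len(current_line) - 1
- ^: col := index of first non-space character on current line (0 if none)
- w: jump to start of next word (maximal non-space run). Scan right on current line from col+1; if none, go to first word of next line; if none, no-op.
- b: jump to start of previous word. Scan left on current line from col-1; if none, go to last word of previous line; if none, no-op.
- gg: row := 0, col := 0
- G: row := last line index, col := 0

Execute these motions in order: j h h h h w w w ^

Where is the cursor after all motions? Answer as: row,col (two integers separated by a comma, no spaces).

Answer: 2,0

Derivation:
After 1 (j): row=1 col=0 char='m'
After 2 (h): row=1 col=0 char='m'
After 3 (h): row=1 col=0 char='m'
After 4 (h): row=1 col=0 char='m'
After 5 (h): row=1 col=0 char='m'
After 6 (w): row=1 col=6 char='t'
After 7 (w): row=1 col=10 char='s'
After 8 (w): row=2 col=0 char='f'
After 9 (^): row=2 col=0 char='f'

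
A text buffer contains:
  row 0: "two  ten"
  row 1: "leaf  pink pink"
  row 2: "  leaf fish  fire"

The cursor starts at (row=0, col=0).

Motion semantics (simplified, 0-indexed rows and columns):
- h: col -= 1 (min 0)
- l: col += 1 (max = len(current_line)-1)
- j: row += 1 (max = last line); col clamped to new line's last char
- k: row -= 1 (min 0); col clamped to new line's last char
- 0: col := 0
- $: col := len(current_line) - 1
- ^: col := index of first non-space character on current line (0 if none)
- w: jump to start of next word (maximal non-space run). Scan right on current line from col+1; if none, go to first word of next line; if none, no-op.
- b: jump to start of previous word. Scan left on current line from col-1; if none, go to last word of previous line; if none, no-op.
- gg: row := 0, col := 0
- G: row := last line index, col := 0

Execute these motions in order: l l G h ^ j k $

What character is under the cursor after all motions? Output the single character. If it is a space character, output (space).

After 1 (l): row=0 col=1 char='w'
After 2 (l): row=0 col=2 char='o'
After 3 (G): row=2 col=0 char='_'
After 4 (h): row=2 col=0 char='_'
After 5 (^): row=2 col=2 char='l'
After 6 (j): row=2 col=2 char='l'
After 7 (k): row=1 col=2 char='a'
After 8 ($): row=1 col=14 char='k'

Answer: k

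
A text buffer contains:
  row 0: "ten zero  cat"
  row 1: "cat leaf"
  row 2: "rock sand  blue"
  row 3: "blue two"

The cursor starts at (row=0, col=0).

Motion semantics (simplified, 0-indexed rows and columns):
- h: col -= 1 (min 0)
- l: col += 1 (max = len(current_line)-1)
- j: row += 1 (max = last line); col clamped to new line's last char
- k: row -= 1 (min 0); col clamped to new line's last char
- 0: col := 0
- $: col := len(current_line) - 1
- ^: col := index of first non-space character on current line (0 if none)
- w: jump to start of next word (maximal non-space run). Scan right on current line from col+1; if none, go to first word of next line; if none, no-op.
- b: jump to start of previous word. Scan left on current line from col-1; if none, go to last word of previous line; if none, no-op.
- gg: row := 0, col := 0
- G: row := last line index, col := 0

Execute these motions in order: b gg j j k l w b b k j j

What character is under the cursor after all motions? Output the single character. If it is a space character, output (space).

Answer: n

Derivation:
After 1 (b): row=0 col=0 char='t'
After 2 (gg): row=0 col=0 char='t'
After 3 (j): row=1 col=0 char='c'
After 4 (j): row=2 col=0 char='r'
After 5 (k): row=1 col=0 char='c'
After 6 (l): row=1 col=1 char='a'
After 7 (w): row=1 col=4 char='l'
After 8 (b): row=1 col=0 char='c'
After 9 (b): row=0 col=10 char='c'
After 10 (k): row=0 col=10 char='c'
After 11 (j): row=1 col=7 char='f'
After 12 (j): row=2 col=7 char='n'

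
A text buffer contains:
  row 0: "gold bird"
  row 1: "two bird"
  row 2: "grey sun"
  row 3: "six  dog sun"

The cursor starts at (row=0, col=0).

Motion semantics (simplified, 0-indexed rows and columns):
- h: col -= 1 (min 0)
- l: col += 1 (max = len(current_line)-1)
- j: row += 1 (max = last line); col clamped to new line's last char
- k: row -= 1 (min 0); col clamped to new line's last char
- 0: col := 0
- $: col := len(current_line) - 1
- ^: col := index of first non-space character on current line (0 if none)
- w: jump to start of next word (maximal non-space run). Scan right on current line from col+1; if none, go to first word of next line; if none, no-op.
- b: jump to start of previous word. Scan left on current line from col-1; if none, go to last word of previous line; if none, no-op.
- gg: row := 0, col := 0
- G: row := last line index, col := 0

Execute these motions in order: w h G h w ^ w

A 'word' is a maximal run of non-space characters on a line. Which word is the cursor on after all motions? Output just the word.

Answer: dog

Derivation:
After 1 (w): row=0 col=5 char='b'
After 2 (h): row=0 col=4 char='_'
After 3 (G): row=3 col=0 char='s'
After 4 (h): row=3 col=0 char='s'
After 5 (w): row=3 col=5 char='d'
After 6 (^): row=3 col=0 char='s'
After 7 (w): row=3 col=5 char='d'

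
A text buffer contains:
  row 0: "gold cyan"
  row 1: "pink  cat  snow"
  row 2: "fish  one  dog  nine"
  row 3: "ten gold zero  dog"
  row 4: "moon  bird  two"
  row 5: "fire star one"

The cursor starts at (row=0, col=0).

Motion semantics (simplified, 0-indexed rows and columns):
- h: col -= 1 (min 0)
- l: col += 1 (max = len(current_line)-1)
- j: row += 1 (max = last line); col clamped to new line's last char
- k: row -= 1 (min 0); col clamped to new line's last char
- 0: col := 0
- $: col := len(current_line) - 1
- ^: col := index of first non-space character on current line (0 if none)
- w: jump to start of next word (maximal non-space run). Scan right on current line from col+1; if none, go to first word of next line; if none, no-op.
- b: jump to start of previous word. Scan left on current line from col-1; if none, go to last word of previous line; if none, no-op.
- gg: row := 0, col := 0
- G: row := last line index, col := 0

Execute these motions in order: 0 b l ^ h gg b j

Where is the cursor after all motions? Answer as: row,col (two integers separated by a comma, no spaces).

Answer: 1,0

Derivation:
After 1 (0): row=0 col=0 char='g'
After 2 (b): row=0 col=0 char='g'
After 3 (l): row=0 col=1 char='o'
After 4 (^): row=0 col=0 char='g'
After 5 (h): row=0 col=0 char='g'
After 6 (gg): row=0 col=0 char='g'
After 7 (b): row=0 col=0 char='g'
After 8 (j): row=1 col=0 char='p'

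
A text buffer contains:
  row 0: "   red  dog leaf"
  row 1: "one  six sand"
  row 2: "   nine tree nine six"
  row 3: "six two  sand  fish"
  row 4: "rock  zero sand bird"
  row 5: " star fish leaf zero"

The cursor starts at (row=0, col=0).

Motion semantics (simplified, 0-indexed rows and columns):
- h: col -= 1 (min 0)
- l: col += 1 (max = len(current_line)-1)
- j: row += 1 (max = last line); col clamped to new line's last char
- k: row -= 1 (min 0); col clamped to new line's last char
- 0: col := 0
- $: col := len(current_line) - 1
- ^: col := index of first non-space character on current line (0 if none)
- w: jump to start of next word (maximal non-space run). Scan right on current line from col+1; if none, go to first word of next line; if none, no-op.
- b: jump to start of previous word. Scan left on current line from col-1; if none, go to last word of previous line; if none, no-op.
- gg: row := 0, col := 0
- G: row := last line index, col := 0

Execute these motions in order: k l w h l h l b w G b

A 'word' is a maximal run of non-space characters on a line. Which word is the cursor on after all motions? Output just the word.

After 1 (k): row=0 col=0 char='_'
After 2 (l): row=0 col=1 char='_'
After 3 (w): row=0 col=3 char='r'
After 4 (h): row=0 col=2 char='_'
After 5 (l): row=0 col=3 char='r'
After 6 (h): row=0 col=2 char='_'
After 7 (l): row=0 col=3 char='r'
After 8 (b): row=0 col=3 char='r'
After 9 (w): row=0 col=8 char='d'
After 10 (G): row=5 col=0 char='_'
After 11 (b): row=4 col=16 char='b'

Answer: bird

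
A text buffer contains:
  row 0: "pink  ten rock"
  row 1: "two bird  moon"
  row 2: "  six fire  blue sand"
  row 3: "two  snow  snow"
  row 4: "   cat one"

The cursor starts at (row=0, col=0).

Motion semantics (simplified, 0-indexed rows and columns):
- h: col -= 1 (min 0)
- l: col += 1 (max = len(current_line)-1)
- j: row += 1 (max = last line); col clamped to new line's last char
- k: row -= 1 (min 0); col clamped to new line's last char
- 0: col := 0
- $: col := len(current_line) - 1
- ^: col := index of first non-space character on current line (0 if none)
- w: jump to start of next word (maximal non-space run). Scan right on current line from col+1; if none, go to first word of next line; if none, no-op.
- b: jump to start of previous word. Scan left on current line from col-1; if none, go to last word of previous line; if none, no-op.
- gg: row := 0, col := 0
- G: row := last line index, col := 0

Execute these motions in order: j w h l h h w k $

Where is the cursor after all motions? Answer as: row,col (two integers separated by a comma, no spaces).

After 1 (j): row=1 col=0 char='t'
After 2 (w): row=1 col=4 char='b'
After 3 (h): row=1 col=3 char='_'
After 4 (l): row=1 col=4 char='b'
After 5 (h): row=1 col=3 char='_'
After 6 (h): row=1 col=2 char='o'
After 7 (w): row=1 col=4 char='b'
After 8 (k): row=0 col=4 char='_'
After 9 ($): row=0 col=13 char='k'

Answer: 0,13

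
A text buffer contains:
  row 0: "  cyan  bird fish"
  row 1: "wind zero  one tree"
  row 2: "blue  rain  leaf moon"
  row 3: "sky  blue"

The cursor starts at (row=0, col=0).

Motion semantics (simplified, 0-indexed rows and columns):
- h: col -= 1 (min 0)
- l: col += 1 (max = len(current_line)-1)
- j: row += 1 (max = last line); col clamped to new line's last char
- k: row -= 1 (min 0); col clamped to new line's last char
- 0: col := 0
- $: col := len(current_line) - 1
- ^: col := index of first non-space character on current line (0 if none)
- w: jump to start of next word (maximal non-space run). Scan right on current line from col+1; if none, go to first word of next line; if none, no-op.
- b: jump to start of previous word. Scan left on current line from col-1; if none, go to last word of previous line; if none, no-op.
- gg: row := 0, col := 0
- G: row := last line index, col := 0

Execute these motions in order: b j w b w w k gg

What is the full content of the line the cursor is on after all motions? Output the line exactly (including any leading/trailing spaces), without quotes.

After 1 (b): row=0 col=0 char='_'
After 2 (j): row=1 col=0 char='w'
After 3 (w): row=1 col=5 char='z'
After 4 (b): row=1 col=0 char='w'
After 5 (w): row=1 col=5 char='z'
After 6 (w): row=1 col=11 char='o'
After 7 (k): row=0 col=11 char='d'
After 8 (gg): row=0 col=0 char='_'

Answer:   cyan  bird fish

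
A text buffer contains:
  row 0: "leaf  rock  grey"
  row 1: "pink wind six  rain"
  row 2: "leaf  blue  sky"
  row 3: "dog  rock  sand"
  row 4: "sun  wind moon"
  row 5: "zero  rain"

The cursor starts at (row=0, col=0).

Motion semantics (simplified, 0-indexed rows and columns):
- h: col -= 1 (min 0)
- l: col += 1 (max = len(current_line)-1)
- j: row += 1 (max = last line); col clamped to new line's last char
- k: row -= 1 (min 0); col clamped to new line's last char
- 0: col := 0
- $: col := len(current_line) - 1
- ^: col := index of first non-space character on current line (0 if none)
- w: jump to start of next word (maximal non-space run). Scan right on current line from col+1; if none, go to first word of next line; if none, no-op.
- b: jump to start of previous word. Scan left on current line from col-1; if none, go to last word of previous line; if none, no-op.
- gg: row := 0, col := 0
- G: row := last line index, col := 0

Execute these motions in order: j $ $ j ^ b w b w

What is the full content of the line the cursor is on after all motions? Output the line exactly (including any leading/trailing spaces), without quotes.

After 1 (j): row=1 col=0 char='p'
After 2 ($): row=1 col=18 char='n'
After 3 ($): row=1 col=18 char='n'
After 4 (j): row=2 col=14 char='y'
After 5 (^): row=2 col=0 char='l'
After 6 (b): row=1 col=15 char='r'
After 7 (w): row=2 col=0 char='l'
After 8 (b): row=1 col=15 char='r'
After 9 (w): row=2 col=0 char='l'

Answer: leaf  blue  sky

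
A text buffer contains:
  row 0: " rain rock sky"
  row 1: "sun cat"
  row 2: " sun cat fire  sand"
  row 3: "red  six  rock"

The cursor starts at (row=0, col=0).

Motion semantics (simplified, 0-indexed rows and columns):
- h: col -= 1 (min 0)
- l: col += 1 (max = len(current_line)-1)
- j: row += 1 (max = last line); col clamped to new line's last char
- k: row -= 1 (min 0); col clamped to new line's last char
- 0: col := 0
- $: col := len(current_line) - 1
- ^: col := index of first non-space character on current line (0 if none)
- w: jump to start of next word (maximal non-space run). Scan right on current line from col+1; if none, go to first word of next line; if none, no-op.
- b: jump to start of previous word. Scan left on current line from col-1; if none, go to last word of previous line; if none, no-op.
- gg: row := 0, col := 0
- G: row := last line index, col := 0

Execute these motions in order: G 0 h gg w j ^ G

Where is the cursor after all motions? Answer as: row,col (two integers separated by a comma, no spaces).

Answer: 3,0

Derivation:
After 1 (G): row=3 col=0 char='r'
After 2 (0): row=3 col=0 char='r'
After 3 (h): row=3 col=0 char='r'
After 4 (gg): row=0 col=0 char='_'
After 5 (w): row=0 col=1 char='r'
After 6 (j): row=1 col=1 char='u'
After 7 (^): row=1 col=0 char='s'
After 8 (G): row=3 col=0 char='r'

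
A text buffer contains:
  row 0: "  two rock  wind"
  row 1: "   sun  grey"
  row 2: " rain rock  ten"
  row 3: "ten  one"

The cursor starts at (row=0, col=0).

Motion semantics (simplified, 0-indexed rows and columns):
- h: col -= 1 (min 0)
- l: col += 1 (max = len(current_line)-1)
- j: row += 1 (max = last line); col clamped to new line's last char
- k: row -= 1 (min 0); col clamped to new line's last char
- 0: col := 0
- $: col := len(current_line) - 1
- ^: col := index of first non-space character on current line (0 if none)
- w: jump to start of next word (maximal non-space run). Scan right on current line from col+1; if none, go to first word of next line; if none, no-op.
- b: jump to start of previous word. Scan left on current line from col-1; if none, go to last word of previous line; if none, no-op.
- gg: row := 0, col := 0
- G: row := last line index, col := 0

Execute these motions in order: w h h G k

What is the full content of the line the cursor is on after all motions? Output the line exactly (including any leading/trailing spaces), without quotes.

After 1 (w): row=0 col=2 char='t'
After 2 (h): row=0 col=1 char='_'
After 3 (h): row=0 col=0 char='_'
After 4 (G): row=3 col=0 char='t'
After 5 (k): row=2 col=0 char='_'

Answer:  rain rock  ten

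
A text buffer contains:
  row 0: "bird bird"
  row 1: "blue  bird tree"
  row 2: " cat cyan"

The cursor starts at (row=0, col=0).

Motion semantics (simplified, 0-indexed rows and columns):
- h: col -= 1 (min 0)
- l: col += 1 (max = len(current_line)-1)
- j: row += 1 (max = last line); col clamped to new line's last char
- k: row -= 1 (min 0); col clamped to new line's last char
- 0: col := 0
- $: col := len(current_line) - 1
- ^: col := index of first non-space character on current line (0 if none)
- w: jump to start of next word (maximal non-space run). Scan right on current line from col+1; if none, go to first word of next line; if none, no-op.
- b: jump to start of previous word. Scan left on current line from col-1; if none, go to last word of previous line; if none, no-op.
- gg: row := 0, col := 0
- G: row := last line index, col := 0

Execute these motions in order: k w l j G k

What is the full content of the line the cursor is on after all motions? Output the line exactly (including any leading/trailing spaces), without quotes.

After 1 (k): row=0 col=0 char='b'
After 2 (w): row=0 col=5 char='b'
After 3 (l): row=0 col=6 char='i'
After 4 (j): row=1 col=6 char='b'
After 5 (G): row=2 col=0 char='_'
After 6 (k): row=1 col=0 char='b'

Answer: blue  bird tree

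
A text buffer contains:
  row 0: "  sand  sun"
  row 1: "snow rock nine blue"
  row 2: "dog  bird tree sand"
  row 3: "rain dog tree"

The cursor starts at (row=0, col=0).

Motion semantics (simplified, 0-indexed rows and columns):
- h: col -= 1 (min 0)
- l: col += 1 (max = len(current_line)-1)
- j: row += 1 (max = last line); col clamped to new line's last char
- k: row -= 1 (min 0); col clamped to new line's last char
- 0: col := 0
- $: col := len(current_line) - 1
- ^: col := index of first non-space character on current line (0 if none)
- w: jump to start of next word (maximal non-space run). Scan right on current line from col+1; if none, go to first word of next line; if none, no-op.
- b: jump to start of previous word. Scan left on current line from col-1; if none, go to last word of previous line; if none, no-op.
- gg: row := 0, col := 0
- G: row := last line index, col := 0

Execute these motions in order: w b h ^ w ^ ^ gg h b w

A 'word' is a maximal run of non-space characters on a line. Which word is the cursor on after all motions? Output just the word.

After 1 (w): row=0 col=2 char='s'
After 2 (b): row=0 col=2 char='s'
After 3 (h): row=0 col=1 char='_'
After 4 (^): row=0 col=2 char='s'
After 5 (w): row=0 col=8 char='s'
After 6 (^): row=0 col=2 char='s'
After 7 (^): row=0 col=2 char='s'
After 8 (gg): row=0 col=0 char='_'
After 9 (h): row=0 col=0 char='_'
After 10 (b): row=0 col=0 char='_'
After 11 (w): row=0 col=2 char='s'

Answer: sand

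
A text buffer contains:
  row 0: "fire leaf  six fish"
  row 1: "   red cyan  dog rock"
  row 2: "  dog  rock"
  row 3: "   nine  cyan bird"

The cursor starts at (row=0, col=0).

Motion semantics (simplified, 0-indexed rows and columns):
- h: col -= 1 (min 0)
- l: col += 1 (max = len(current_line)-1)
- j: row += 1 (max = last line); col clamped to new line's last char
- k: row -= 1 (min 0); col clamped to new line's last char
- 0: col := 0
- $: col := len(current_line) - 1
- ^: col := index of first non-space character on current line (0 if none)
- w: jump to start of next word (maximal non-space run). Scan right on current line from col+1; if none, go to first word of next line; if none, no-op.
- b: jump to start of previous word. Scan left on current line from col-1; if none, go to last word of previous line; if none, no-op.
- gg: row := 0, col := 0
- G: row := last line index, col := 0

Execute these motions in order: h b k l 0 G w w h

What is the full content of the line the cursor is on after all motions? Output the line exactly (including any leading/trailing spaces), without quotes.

After 1 (h): row=0 col=0 char='f'
After 2 (b): row=0 col=0 char='f'
After 3 (k): row=0 col=0 char='f'
After 4 (l): row=0 col=1 char='i'
After 5 (0): row=0 col=0 char='f'
After 6 (G): row=3 col=0 char='_'
After 7 (w): row=3 col=3 char='n'
After 8 (w): row=3 col=9 char='c'
After 9 (h): row=3 col=8 char='_'

Answer:    nine  cyan bird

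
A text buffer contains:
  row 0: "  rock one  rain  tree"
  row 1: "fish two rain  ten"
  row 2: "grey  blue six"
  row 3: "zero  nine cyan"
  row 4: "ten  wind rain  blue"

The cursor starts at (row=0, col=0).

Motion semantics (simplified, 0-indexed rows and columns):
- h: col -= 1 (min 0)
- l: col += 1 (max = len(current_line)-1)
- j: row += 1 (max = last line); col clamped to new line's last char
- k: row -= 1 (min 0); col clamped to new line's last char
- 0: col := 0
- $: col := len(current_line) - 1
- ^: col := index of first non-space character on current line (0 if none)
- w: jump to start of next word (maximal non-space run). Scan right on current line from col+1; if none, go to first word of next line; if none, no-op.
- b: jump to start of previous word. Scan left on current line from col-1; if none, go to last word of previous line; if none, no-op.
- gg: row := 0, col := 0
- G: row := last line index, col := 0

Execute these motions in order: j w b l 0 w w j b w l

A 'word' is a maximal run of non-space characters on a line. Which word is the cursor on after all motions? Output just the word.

Answer: six

Derivation:
After 1 (j): row=1 col=0 char='f'
After 2 (w): row=1 col=5 char='t'
After 3 (b): row=1 col=0 char='f'
After 4 (l): row=1 col=1 char='i'
After 5 (0): row=1 col=0 char='f'
After 6 (w): row=1 col=5 char='t'
After 7 (w): row=1 col=9 char='r'
After 8 (j): row=2 col=9 char='e'
After 9 (b): row=2 col=6 char='b'
After 10 (w): row=2 col=11 char='s'
After 11 (l): row=2 col=12 char='i'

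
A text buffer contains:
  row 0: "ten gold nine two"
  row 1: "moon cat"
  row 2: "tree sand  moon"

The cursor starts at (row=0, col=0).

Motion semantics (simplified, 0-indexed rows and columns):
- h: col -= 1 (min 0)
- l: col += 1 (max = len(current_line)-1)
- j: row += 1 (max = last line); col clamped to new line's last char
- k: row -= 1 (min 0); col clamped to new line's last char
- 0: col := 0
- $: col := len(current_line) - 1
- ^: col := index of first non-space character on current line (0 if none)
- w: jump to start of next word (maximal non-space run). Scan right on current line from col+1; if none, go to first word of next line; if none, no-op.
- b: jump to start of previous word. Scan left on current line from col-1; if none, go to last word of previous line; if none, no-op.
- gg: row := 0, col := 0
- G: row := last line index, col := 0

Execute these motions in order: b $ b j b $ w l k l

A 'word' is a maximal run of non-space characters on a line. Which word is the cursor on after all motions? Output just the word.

Answer: moon

Derivation:
After 1 (b): row=0 col=0 char='t'
After 2 ($): row=0 col=16 char='o'
After 3 (b): row=0 col=14 char='t'
After 4 (j): row=1 col=7 char='t'
After 5 (b): row=1 col=5 char='c'
After 6 ($): row=1 col=7 char='t'
After 7 (w): row=2 col=0 char='t'
After 8 (l): row=2 col=1 char='r'
After 9 (k): row=1 col=1 char='o'
After 10 (l): row=1 col=2 char='o'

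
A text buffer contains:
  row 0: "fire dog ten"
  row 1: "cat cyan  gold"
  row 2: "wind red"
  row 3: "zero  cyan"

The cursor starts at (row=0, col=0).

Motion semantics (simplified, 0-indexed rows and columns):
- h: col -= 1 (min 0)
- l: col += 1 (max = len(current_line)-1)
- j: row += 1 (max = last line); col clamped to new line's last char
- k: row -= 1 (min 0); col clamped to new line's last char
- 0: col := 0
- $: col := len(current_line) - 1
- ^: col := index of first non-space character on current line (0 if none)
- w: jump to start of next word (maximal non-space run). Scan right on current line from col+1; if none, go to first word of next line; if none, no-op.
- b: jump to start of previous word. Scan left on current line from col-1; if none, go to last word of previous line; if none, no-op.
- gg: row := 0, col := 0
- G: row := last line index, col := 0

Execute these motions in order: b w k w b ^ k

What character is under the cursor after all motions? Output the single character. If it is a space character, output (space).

After 1 (b): row=0 col=0 char='f'
After 2 (w): row=0 col=5 char='d'
After 3 (k): row=0 col=5 char='d'
After 4 (w): row=0 col=9 char='t'
After 5 (b): row=0 col=5 char='d'
After 6 (^): row=0 col=0 char='f'
After 7 (k): row=0 col=0 char='f'

Answer: f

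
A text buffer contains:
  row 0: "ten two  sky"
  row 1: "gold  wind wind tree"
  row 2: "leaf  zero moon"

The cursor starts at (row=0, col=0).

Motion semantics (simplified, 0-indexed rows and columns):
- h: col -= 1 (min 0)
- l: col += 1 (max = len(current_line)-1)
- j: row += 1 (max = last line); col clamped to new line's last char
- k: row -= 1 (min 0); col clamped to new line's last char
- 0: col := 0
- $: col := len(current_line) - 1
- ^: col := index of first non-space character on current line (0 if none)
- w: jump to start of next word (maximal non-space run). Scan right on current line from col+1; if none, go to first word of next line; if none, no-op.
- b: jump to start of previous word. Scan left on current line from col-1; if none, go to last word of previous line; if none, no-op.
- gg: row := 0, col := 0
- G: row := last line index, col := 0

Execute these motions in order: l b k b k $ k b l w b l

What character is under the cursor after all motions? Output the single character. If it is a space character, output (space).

Answer: k

Derivation:
After 1 (l): row=0 col=1 char='e'
After 2 (b): row=0 col=0 char='t'
After 3 (k): row=0 col=0 char='t'
After 4 (b): row=0 col=0 char='t'
After 5 (k): row=0 col=0 char='t'
After 6 ($): row=0 col=11 char='y'
After 7 (k): row=0 col=11 char='y'
After 8 (b): row=0 col=9 char='s'
After 9 (l): row=0 col=10 char='k'
After 10 (w): row=1 col=0 char='g'
After 11 (b): row=0 col=9 char='s'
After 12 (l): row=0 col=10 char='k'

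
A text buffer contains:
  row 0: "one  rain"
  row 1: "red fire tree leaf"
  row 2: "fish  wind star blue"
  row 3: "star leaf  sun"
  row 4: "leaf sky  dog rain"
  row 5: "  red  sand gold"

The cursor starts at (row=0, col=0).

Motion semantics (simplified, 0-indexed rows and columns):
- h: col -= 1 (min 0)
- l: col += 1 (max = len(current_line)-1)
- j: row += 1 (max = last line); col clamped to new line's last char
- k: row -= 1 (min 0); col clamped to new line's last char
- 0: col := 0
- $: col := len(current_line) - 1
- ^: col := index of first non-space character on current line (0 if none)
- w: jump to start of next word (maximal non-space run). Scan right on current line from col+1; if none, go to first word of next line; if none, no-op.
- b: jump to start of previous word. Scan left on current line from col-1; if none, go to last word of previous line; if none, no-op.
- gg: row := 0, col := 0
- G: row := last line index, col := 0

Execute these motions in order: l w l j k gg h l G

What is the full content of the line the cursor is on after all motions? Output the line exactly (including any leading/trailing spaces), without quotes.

Answer:   red  sand gold

Derivation:
After 1 (l): row=0 col=1 char='n'
After 2 (w): row=0 col=5 char='r'
After 3 (l): row=0 col=6 char='a'
After 4 (j): row=1 col=6 char='r'
After 5 (k): row=0 col=6 char='a'
After 6 (gg): row=0 col=0 char='o'
After 7 (h): row=0 col=0 char='o'
After 8 (l): row=0 col=1 char='n'
After 9 (G): row=5 col=0 char='_'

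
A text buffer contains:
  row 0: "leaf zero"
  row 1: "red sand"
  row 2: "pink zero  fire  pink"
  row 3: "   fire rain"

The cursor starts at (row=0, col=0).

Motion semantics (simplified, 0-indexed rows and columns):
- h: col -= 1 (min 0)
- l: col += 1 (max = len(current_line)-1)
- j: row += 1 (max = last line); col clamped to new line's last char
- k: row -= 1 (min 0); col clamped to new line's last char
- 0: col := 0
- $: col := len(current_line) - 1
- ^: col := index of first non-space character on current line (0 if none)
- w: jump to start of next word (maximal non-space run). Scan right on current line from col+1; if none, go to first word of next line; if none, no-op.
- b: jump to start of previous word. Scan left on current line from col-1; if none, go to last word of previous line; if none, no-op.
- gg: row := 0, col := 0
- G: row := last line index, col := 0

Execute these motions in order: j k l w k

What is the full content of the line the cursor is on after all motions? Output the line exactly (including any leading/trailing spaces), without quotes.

After 1 (j): row=1 col=0 char='r'
After 2 (k): row=0 col=0 char='l'
After 3 (l): row=0 col=1 char='e'
After 4 (w): row=0 col=5 char='z'
After 5 (k): row=0 col=5 char='z'

Answer: leaf zero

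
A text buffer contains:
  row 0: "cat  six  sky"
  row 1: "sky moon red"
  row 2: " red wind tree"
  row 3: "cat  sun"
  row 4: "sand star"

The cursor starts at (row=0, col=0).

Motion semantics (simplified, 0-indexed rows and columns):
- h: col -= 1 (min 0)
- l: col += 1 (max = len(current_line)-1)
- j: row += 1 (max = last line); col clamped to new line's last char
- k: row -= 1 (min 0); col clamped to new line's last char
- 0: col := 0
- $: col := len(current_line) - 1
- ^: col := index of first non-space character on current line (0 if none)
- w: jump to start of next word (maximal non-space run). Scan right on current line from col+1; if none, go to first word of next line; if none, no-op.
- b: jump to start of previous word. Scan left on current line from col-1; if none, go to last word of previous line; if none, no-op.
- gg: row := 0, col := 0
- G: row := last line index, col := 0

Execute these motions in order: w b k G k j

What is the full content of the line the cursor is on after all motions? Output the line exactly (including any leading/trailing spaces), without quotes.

After 1 (w): row=0 col=5 char='s'
After 2 (b): row=0 col=0 char='c'
After 3 (k): row=0 col=0 char='c'
After 4 (G): row=4 col=0 char='s'
After 5 (k): row=3 col=0 char='c'
After 6 (j): row=4 col=0 char='s'

Answer: sand star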